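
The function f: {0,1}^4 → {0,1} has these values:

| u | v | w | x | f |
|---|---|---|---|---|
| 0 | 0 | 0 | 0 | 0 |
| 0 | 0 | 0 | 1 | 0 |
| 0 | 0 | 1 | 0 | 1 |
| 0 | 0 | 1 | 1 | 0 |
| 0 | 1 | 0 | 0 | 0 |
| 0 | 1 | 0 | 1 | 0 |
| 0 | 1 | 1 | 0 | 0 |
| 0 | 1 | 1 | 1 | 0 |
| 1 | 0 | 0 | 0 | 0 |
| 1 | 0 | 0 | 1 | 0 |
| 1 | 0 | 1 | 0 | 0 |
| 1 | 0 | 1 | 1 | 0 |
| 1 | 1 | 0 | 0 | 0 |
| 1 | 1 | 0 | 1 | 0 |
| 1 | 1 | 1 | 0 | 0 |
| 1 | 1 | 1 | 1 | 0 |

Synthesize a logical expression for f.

f is 1 on exactly one input, (0,0,1,0), whose minterm is ¬u·¬v·w·¬x. So f is just that conjunction.

f(u, v, w, x) = ((~u & ~v) & w) & ~x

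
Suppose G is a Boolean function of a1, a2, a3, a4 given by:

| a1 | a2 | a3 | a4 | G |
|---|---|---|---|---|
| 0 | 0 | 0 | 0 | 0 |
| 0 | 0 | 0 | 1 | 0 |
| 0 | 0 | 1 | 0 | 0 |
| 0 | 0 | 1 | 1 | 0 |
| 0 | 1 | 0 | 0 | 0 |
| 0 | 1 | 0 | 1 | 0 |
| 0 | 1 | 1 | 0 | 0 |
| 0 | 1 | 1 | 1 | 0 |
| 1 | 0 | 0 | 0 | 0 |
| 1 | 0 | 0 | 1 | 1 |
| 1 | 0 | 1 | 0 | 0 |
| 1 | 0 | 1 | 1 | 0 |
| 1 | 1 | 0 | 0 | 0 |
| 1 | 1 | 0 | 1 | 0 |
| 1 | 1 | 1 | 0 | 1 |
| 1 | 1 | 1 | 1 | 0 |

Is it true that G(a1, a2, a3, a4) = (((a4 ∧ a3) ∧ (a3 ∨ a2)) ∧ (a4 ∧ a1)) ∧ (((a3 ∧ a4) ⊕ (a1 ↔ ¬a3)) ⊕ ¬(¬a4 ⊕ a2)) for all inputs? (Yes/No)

No

Test each input against both G and the formula:
  a1=0, a2=0, a3=0, a4=0: formula gives 0, G = 0 ✓
  a1=0, a2=0, a3=0, a4=1: formula gives 0, G = 0 ✓
  a1=0, a2=0, a3=1, a4=0: formula gives 0, G = 0 ✓
  a1=0, a2=0, a3=1, a4=1: formula gives 0, G = 0 ✓
  …
  a1=1, a2=0, a3=0, a4=1: formula gives 0, but G = 1 ✗
A single disagreement suffices: at (1,0,0,1) they differ, so the formula does not compute G.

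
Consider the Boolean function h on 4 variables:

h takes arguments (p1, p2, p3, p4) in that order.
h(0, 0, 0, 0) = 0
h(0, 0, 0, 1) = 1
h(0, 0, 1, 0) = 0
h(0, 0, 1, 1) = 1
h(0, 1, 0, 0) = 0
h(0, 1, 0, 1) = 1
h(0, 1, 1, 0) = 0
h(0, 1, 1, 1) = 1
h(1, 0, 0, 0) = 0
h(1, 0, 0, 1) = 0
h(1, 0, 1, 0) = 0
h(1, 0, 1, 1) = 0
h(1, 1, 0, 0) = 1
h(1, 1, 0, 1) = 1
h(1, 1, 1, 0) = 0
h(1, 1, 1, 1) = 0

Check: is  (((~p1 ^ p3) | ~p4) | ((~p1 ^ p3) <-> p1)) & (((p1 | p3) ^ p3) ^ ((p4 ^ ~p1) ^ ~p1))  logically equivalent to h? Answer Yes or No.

Check the formula against h row by row:
  p1=0, p2=0, p3=0, p4=0: formula gives 0, h = 0 ✓
  p1=0, p2=0, p3=0, p4=1: formula gives 1, h = 1 ✓
  p1=0, p2=0, p3=1, p4=0: formula gives 0, h = 0 ✓
  p1=0, p2=0, p3=1, p4=1: formula gives 1, h = 1 ✓
  …
  p1=1, p2=0, p3=0, p4=0: formula gives 1, but h = 0 ✗
Since they disagree at (1,0,0,0), the expression is not a correct formula for h.

No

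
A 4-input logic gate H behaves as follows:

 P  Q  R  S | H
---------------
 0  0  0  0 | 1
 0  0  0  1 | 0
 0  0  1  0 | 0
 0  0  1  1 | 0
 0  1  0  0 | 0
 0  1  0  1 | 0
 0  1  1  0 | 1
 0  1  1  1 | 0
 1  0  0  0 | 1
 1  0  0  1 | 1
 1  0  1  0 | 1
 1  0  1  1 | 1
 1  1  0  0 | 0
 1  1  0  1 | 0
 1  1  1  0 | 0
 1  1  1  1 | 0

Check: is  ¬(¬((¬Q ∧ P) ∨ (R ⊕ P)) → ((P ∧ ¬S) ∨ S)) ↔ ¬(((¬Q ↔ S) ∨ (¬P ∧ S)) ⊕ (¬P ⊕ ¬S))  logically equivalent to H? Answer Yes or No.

Evaluate ¬(¬((¬Q ∧ P) ∨ (R ⊕ P)) → ((P ∧ ¬S) ∨ S)) ↔ ¬(((¬Q ↔ S) ∨ (¬P ∧ S)) ⊕ (¬P ⊕ ¬S)) on each row and compare to H:
  P=0, Q=0, R=0, S=0: formula gives 1, H = 1 ✓
  P=0, Q=0, R=0, S=1: formula gives 0, H = 0 ✓
  P=0, Q=0, R=1, S=0: formula gives 0, H = 0 ✓
  P=0, Q=0, R=1, S=1: formula gives 0, H = 0 ✓
  … (the remaining 12 rows also agree.)
Every row agrees, so the formula is equivalent.

Yes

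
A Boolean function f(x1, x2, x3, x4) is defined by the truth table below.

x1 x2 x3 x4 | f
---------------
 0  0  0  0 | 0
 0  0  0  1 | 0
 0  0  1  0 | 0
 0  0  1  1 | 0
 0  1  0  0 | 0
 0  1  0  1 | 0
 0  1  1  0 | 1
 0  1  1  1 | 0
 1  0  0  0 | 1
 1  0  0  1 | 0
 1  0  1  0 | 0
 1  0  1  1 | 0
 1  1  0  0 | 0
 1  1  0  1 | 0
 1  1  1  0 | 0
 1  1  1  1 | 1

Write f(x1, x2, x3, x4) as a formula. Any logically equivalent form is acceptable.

The 1-rows are (0,1,1,0), (1,0,0,0), (1,1,1,1). Each contributes one minterm — ¬x1·x2·x3·¬x4; x1·¬x2·¬x3·¬x4; x1·x2·x3·x4 — and their disjunction is a sum-of-products form of f.

f(x1, x2, x3, x4) = ((((¬x1 ∧ x2) ∧ x3) ∧ ¬x4) ∨ (((x1 ∧ ¬x2) ∧ ¬x3) ∧ ¬x4)) ∨ (((x1 ∧ x2) ∧ x3) ∧ x4)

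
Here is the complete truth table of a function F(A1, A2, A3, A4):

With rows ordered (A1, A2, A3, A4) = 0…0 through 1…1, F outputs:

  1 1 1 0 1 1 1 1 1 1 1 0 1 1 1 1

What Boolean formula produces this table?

F(A1, A2, A3, A4) = not ((((not A1 and not A2) and A3) and A4) or (((A1 and not A2) and A3) and A4))

F is 0 on only 2 rows — (0,0,1,1), (1,0,1,1). Writing each as a minterm (¬A1·¬A2·A3·A4, A1·¬A2·A3·A4) and OR-ing them characterizes exactly where F=0, so F is the negation of that disjunction.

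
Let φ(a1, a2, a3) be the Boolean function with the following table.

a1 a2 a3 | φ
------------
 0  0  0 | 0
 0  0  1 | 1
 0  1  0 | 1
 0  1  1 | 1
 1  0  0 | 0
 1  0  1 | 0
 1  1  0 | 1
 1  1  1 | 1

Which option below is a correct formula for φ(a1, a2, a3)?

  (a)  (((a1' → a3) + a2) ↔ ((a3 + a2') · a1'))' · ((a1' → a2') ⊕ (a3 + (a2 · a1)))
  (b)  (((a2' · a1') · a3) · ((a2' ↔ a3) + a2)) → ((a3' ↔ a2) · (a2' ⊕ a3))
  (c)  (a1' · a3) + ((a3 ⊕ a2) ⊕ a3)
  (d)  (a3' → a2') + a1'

c

(a): at (0,0,0) it gives 1, but φ = 0 — eliminated.
(b): at (0,0,0) it gives 1, but φ = 0 — eliminated.
(d): at (0,0,0) it gives 1, but φ = 0 — eliminated.
(c) is the remaining candidate, and it agrees with φ on all 8 inputs.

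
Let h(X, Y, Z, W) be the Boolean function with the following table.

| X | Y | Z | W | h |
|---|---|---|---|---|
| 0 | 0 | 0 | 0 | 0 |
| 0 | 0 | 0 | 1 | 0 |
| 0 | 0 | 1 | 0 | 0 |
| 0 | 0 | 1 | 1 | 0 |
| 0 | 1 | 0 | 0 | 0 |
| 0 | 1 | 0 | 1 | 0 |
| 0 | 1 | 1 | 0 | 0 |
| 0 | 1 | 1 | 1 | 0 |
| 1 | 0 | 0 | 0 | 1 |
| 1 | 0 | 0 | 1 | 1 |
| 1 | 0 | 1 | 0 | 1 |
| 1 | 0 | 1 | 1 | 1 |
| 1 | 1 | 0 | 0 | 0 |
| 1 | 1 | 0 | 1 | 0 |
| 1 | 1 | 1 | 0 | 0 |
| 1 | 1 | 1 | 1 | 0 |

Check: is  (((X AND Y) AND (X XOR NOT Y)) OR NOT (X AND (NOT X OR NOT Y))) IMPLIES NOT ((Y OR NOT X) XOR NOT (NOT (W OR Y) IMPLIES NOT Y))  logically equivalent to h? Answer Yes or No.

Test each input against both h and the formula:
  X=0, Y=0, Z=0, W=0: formula gives 0, h = 0 ✓
  X=0, Y=0, Z=0, W=1: formula gives 0, h = 0 ✓
  X=0, Y=0, Z=1, W=0: formula gives 0, h = 0 ✓
  X=0, Y=0, Z=1, W=1: formula gives 0, h = 0 ✓
  …and likewise for the remaining 12 rows.
No disagreement on any input; they are logically equivalent.

Yes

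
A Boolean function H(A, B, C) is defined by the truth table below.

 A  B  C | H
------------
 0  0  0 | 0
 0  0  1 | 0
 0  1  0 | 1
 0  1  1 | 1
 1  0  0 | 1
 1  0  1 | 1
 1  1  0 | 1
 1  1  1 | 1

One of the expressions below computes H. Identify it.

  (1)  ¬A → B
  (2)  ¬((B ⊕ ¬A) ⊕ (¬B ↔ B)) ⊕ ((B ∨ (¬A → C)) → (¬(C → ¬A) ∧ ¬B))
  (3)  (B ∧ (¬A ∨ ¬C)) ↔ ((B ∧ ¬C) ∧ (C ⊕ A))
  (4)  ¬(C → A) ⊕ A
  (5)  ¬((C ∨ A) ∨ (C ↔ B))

1

(2): at (0,0,0) it gives 1, but H = 0 — eliminated.
(3): at (0,0,0) it gives 1, but H = 0 — eliminated.
(4): at (0,0,1) it gives 1, but H = 0 — eliminated.
(5): at (0,1,1) it gives 0, but H = 1 — eliminated.
(1) is the remaining candidate, and it agrees with H on all 8 inputs.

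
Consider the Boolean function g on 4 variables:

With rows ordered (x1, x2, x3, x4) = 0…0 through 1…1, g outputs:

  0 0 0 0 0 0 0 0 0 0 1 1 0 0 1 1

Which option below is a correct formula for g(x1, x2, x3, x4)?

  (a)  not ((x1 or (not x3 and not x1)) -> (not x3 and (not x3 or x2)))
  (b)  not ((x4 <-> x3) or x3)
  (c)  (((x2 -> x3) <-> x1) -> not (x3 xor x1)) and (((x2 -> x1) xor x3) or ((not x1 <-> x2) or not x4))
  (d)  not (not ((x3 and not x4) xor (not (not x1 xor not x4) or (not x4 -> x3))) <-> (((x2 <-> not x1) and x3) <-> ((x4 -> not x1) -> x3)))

(b) fails at (0,0,0,1): the formula yields 1, g is 0.
(c) fails at (0,0,0,0): the formula yields 1, g is 0.
(d) fails at (0,0,0,0): the formula yields 1, g is 0.
Only (a) survives; checking it on all 16 rows confirms it matches g.

a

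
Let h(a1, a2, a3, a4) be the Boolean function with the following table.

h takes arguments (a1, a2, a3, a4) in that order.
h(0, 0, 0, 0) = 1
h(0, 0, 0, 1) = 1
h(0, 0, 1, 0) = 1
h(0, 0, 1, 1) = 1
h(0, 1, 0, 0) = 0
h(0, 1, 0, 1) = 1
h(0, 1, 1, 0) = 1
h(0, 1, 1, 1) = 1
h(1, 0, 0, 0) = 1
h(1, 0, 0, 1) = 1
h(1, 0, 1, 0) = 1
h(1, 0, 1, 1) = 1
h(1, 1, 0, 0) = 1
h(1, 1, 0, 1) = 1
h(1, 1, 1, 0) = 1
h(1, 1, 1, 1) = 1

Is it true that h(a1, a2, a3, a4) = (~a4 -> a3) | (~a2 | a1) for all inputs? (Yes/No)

Yes

Test each input against both h and the formula:
  a1=0, a2=0, a3=0, a4=0: formula gives 1, h = 1 ✓
  a1=0, a2=0, a3=0, a4=1: formula gives 1, h = 1 ✓
  a1=0, a2=0, a3=1, a4=0: formula gives 1, h = 1 ✓
  a1=0, a2=0, a3=1, a4=1: formula gives 1, h = 1 ✓
  …and likewise for the remaining 12 rows.
No disagreement on any input; they are logically equivalent.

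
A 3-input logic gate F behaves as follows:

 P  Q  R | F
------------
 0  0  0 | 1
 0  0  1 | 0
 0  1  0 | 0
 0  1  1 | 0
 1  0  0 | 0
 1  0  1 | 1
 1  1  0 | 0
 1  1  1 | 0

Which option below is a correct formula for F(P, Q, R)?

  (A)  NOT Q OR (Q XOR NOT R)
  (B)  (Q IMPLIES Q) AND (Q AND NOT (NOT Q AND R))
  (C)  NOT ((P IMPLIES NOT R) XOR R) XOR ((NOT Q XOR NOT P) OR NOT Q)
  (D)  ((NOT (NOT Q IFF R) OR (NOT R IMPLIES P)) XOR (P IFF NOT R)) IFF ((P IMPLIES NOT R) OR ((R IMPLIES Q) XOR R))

(A) fails at (0,0,1): the formula yields 1, F is 0.
(B) fails at (0,0,0): the formula yields 0, F is 1.
(C) fails at (0,1,0): the formula yields 1, F is 0.
That leaves (D). Evaluating it on every row reproduces the table of F exactly.

D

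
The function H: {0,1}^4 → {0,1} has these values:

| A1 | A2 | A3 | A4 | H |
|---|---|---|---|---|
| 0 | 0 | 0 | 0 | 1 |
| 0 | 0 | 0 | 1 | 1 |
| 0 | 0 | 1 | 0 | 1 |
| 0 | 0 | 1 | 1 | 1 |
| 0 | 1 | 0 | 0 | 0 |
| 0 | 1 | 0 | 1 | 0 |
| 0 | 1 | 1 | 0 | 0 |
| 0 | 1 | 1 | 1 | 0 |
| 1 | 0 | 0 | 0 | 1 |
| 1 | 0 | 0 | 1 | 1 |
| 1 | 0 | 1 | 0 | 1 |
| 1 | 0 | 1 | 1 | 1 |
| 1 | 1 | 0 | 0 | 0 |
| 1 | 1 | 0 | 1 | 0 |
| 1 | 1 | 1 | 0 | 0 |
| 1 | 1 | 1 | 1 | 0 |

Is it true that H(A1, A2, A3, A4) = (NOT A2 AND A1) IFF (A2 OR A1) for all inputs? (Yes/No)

Check the formula against H row by row:
  A1=0, A2=0, A3=0, A4=0: formula gives 1, H = 1 ✓
  A1=0, A2=0, A3=0, A4=1: formula gives 1, H = 1 ✓
  A1=0, A2=0, A3=1, A4=0: formula gives 1, H = 1 ✓
  A1=0, A2=0, A3=1, A4=1: formula gives 1, H = 1 ✓
  …and likewise for the remaining 12 rows.
All 16 rows match — the expression computes H exactly.

Yes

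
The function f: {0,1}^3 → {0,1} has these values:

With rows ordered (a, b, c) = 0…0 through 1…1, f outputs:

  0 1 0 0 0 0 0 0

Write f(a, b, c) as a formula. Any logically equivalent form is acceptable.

Only row (0,0,1) gives 1. That row's minterm ¬a·¬b·c is f directly.

f(a, b, c) = (NOT a AND NOT b) AND c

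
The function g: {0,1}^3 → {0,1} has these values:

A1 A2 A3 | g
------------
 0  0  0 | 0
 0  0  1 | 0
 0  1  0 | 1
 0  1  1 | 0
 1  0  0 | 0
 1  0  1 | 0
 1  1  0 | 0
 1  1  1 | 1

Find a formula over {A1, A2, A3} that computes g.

g(A1, A2, A3) = ((~A1 & A2) & ~A3) | ((A1 & A2) & A3)

The 1-rows are (0,1,0), (1,1,1). Each contributes one minterm — ¬A1·A2·¬A3; A1·A2·A3 — and their disjunction is a sum-of-products form of g.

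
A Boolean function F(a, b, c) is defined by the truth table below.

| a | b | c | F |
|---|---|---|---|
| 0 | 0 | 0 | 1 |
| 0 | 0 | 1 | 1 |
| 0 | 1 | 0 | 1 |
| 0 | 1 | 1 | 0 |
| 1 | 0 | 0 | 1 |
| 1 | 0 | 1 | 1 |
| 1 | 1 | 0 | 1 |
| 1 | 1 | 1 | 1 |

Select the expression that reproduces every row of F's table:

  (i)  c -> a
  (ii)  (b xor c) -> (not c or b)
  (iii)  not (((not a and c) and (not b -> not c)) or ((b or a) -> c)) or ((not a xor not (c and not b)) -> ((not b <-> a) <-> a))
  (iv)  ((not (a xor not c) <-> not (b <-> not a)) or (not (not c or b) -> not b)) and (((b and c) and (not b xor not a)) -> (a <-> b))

iv

(i) disagrees with F on (0,0,1) (formula → 0, table → 1); rule it out.
(ii) disagrees with F on (0,0,1) (formula → 0, table → 1); rule it out.
(iii) disagrees with F on (0,1,1) (formula → 1, table → 0); rule it out.
(iv) is the remaining candidate, and it agrees with F on all 8 inputs.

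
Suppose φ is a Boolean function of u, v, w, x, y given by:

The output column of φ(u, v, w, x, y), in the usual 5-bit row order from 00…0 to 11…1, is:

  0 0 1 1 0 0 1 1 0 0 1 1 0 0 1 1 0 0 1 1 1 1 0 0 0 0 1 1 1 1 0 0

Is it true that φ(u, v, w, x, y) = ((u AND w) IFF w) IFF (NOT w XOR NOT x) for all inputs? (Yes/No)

Evaluate ((u AND w) IFF w) IFF (NOT w XOR NOT x) on each row and compare to φ:
  u=0, v=0, w=0, x=0, y=0: formula gives 0, φ = 0 ✓
  u=0, v=0, w=0, x=0, y=1: formula gives 0, φ = 0 ✓
  u=0, v=0, w=0, x=1, y=0: formula gives 1, φ = 1 ✓
  u=0, v=0, w=0, x=1, y=1: formula gives 1, φ = 1 ✓
  … (the remaining 28 rows also agree.)
No disagreement on any input; they are logically equivalent.

Yes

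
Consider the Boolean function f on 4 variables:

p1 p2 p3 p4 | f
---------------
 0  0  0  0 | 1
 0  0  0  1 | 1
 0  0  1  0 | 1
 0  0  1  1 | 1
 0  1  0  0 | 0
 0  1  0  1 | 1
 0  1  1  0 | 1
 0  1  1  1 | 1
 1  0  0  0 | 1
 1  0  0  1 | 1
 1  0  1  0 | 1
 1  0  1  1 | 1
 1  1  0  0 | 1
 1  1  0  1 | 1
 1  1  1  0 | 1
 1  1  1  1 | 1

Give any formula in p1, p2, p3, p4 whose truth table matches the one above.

f(p1, p2, p3, p4) = not (((not p1 and p2) and not p3) and not p4)

f is 0 on exactly one input, (0,1,0,0), whose minterm is ¬p1·p2·¬p3·¬p4. So f is the negation of that single conjunction.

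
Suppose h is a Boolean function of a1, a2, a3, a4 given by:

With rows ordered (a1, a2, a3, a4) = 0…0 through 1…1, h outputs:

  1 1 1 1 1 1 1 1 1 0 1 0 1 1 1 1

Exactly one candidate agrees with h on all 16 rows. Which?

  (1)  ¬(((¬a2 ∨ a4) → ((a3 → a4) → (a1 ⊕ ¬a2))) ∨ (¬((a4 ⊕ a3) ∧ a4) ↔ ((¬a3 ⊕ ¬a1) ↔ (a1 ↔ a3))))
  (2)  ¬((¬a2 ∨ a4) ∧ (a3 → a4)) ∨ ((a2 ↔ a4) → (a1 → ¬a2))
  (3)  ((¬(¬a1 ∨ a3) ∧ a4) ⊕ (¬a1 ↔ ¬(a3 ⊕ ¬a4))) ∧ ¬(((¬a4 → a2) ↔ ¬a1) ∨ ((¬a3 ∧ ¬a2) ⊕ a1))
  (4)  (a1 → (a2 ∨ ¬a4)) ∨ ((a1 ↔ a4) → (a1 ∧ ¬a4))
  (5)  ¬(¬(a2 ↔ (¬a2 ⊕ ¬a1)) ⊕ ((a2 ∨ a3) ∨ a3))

(1): at (0,0,0,0) it gives 0, but h = 1 — eliminated.
(2): at (1,0,0,1) it gives 1, but h = 0 — eliminated.
(3): at (0,0,0,0) it gives 0, but h = 1 — eliminated.
(5): at (0,0,1,0) it gives 0, but h = 1 — eliminated.
(4) is the remaining candidate, and it agrees with h on all 16 inputs.

4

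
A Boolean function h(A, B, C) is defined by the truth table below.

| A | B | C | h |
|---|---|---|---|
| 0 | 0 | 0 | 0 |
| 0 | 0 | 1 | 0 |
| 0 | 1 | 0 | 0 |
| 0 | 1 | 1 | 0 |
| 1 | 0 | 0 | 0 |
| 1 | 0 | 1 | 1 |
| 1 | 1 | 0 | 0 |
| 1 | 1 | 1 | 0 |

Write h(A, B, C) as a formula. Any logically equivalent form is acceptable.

Only row (1,0,1) gives 1. That row's minterm A·¬B·C is h directly.

h(A, B, C) = (A AND NOT B) AND C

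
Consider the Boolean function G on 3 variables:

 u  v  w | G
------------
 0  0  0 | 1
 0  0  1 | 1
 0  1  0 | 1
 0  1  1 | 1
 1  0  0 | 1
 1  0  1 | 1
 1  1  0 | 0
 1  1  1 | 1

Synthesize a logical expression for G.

G is 0 on exactly one input, (1,1,0), whose minterm is u·v·¬w. So G is the negation of that single conjunction.

G(u, v, w) = ~((u & v) & ~w)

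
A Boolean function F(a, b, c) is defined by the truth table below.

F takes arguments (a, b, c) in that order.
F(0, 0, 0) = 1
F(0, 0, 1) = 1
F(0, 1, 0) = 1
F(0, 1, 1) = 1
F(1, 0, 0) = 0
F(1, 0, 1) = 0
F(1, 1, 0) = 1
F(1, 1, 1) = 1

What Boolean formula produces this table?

F(a, b, c) = not (((a and not b) and not c) or ((a and not b) and c))

The 0-rows are (1,0,0), (1,0,1). Take each as a conjunction (a·¬b·¬c, a·¬b·c), form their disjunction, and complement — that gives a formula that is 1 everywhere F is.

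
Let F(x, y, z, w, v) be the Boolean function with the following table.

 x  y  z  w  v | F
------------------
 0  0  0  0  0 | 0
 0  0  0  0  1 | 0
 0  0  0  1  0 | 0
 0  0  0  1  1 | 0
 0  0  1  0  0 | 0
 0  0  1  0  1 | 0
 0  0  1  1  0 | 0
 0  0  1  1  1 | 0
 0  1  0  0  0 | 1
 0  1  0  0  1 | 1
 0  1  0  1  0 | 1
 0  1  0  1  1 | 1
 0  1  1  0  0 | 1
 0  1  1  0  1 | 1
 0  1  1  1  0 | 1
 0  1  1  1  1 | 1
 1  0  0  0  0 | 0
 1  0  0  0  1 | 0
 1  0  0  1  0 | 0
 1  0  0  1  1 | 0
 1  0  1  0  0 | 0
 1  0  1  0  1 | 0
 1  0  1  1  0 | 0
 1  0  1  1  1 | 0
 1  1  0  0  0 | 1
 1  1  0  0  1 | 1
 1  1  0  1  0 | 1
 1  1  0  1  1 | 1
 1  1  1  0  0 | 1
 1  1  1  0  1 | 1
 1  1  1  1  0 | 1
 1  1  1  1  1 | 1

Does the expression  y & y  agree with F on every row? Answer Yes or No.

Yes

Test each input against both F and the formula:
  x=0, y=0, z=0, w=0, v=0: formula gives 0, F = 0 ✓
  x=0, y=0, z=0, w=0, v=1: formula gives 0, F = 0 ✓
  x=0, y=0, z=0, w=1, v=0: formula gives 0, F = 0 ✓
  x=0, y=0, z=0, w=1, v=1: formula gives 0, F = 0 ✓
  …and likewise for the remaining 28 rows.
No disagreement on any input; they are logically equivalent.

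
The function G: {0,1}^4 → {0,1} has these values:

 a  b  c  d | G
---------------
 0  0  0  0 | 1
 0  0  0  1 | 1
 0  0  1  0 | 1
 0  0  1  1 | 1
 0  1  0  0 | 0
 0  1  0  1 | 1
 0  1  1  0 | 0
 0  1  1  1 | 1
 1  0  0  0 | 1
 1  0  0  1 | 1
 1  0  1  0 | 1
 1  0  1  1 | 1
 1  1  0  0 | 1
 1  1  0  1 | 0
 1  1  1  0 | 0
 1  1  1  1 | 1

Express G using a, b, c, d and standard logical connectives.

The 0-rows are (0,1,0,0), (0,1,1,0), (1,1,0,1), (1,1,1,0). Take each as a conjunction (¬a·b·¬c·¬d, ¬a·b·c·¬d, a·b·¬c·d, a·b·c·¬d), form their disjunction, and complement — that gives a formula that is 1 everywhere G is.

G(a, b, c, d) = ¬((((((¬a ∧ b) ∧ ¬c) ∧ ¬d) ∨ (((¬a ∧ b) ∧ c) ∧ ¬d)) ∨ (((a ∧ b) ∧ ¬c) ∧ d)) ∨ (((a ∧ b) ∧ c) ∧ ¬d))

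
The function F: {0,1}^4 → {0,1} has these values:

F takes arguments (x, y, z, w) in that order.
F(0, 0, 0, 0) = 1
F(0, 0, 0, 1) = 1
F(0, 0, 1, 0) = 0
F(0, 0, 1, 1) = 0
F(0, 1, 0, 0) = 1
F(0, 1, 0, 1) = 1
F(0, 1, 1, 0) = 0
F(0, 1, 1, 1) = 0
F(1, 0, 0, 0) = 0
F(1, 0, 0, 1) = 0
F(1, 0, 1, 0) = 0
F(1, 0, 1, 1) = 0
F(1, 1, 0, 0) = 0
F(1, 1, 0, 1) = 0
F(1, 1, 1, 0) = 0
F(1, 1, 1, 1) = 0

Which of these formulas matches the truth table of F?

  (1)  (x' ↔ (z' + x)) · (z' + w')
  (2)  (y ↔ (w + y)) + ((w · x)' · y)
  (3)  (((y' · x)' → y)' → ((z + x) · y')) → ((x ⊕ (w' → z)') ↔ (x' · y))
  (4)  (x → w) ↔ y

1

(2) disagrees with F on (0,0,0,1) (formula → 0, table → 1); rule it out.
(3) disagrees with F on (0,0,1,0) (formula → 1, table → 0); rule it out.
(4) disagrees with F on (0,0,0,0) (formula → 0, table → 1); rule it out.
That leaves (1). Evaluating it on every row reproduces the table of F exactly.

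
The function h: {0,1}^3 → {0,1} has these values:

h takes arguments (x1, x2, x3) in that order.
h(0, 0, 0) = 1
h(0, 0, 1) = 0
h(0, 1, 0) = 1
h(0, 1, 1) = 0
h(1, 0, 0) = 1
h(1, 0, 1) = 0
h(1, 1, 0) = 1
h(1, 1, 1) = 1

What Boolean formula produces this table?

h(x1, x2, x3) = ¬((((¬x1 ∧ ¬x2) ∧ x3) ∨ ((¬x1 ∧ x2) ∧ x3)) ∨ ((x1 ∧ ¬x2) ∧ x3))

h is 0 on only 3 rows — (0,0,1), (0,1,1), (1,0,1). Writing each as a minterm (¬x1·¬x2·x3, ¬x1·x2·x3, x1·¬x2·x3) and OR-ing them characterizes exactly where h=0, so h is the negation of that disjunction.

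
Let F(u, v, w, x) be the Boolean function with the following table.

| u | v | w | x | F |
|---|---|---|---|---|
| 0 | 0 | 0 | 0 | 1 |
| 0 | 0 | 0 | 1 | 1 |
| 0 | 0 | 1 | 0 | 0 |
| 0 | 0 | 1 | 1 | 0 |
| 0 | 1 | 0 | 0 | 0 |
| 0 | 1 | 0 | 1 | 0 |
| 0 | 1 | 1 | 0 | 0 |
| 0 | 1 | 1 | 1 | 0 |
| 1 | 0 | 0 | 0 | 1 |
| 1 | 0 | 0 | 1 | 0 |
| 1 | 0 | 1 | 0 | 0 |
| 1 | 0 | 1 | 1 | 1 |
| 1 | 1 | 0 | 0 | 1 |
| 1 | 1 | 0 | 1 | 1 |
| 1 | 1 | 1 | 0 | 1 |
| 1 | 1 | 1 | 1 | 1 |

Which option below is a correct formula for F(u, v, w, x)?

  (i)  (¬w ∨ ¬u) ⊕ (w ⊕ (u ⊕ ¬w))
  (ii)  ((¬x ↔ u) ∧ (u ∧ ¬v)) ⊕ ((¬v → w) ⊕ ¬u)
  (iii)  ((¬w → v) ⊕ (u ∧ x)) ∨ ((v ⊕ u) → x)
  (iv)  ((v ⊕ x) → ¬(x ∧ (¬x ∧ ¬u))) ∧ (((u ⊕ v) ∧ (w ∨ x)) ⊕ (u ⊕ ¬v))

(i) fails at (0,0,0,0): the formula yields 0, F is 1.
(iii) fails at (0,0,1,0): the formula yields 1, F is 0.
(iv) fails at (0,0,1,0): the formula yields 1, F is 0.
That leaves (ii). Evaluating it on every row reproduces the table of F exactly.

ii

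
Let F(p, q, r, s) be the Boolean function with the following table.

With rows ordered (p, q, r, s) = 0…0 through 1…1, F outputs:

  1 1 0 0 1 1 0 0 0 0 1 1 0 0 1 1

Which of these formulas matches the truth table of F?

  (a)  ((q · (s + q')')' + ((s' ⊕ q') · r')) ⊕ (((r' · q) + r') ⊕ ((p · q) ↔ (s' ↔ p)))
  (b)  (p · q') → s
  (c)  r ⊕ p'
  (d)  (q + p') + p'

c

(a): at (0,0,0,1) it gives 0, but F = 1 — eliminated.
(b): at (0,0,1,0) it gives 1, but F = 0 — eliminated.
(d): at (0,0,1,0) it gives 1, but F = 0 — eliminated.
That leaves (c). Evaluating it on every row reproduces the table of F exactly.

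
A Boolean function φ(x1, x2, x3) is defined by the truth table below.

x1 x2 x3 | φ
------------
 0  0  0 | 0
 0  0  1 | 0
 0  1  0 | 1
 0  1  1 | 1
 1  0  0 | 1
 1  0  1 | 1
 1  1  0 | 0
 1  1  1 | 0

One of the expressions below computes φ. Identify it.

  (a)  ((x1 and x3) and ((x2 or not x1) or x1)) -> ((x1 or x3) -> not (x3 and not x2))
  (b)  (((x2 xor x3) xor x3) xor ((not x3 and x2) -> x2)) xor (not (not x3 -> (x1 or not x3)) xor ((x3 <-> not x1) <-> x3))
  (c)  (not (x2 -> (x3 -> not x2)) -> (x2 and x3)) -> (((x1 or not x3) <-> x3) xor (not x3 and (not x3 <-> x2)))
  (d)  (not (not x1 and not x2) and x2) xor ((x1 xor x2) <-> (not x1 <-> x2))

(a) fails at (0,0,0): the formula yields 1, φ is 0.
(c) fails at (0,1,1): the formula yields 0, φ is 1.
(d) fails at (0,0,0): the formula yields 1, φ is 0.
Only (b) survives; checking it on all 8 rows confirms it matches φ.

b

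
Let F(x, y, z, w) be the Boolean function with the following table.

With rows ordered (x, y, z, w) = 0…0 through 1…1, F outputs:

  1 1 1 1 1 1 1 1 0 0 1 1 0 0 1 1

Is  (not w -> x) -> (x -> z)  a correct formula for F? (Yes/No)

Test each input against both F and the formula:
  x=0, y=0, z=0, w=0: formula gives 1, F = 1 ✓
  x=0, y=0, z=0, w=1: formula gives 1, F = 1 ✓
  x=0, y=0, z=1, w=0: formula gives 1, F = 1 ✓
  x=0, y=0, z=1, w=1: formula gives 1, F = 1 ✓
  …and likewise for the remaining 12 rows.
Every row agrees, so the formula is equivalent.

Yes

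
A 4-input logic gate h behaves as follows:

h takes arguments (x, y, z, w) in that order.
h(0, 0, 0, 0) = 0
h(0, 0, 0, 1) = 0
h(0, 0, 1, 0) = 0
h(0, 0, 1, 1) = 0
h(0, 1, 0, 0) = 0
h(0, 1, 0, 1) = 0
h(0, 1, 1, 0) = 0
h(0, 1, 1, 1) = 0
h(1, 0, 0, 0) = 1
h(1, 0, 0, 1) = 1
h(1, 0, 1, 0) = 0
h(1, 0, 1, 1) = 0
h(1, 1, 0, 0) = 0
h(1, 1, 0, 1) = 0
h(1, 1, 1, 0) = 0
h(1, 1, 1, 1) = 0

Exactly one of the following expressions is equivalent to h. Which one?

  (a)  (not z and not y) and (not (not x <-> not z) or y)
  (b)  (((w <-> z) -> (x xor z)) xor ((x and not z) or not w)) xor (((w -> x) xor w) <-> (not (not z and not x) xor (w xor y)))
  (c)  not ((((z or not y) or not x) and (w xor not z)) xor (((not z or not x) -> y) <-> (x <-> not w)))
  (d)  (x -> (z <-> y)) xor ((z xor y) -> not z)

a

(b) disagrees with h on (0,0,0,0) (formula → 1, table → 0); rule it out.
(c) disagrees with h on (0,0,0,0) (formula → 1, table → 0); rule it out.
(d) disagrees with h on (0,0,1,0) (formula → 1, table → 0); rule it out.
That leaves (a). Evaluating it on every row reproduces the table of h exactly.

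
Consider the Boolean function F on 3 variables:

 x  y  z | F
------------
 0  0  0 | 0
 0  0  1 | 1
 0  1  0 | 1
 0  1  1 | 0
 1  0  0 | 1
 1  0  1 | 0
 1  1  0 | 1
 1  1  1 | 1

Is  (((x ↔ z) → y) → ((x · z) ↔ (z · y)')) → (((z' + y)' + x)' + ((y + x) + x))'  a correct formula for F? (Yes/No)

Yes

Check the formula against F row by row:
  x=0, y=0, z=0: formula gives 0, F = 0 ✓
  x=0, y=0, z=1: formula gives 1, F = 1 ✓
  x=0, y=1, z=0: formula gives 1, F = 1 ✓
  x=0, y=1, z=1: formula gives 0, F = 0 ✓
  x=1, y=0, z=0: formula gives 1, F = 1 ✓
  …and likewise for the remaining 3 rows.
Every row agrees, so the formula is equivalent.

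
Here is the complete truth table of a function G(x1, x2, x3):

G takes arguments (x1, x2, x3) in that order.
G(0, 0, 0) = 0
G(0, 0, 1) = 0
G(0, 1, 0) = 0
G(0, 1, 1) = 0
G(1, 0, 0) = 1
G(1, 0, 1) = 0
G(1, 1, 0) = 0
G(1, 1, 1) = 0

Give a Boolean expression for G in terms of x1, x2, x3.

G(x1, x2, x3) = (x1 ∧ ¬x2) ∧ ¬x3

G is 1 on exactly one input, (1,0,0), whose minterm is x1·¬x2·¬x3. So G is just that conjunction.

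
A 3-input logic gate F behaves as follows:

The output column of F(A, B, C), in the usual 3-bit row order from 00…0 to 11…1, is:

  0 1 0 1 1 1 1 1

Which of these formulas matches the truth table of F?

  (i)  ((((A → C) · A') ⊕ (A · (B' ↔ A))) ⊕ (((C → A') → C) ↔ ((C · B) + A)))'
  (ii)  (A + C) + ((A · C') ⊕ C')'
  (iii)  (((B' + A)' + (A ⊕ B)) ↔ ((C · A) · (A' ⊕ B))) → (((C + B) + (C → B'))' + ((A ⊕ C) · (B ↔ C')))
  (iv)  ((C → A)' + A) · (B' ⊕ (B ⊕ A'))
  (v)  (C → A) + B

(i) fails at (0,0,0): the formula yields 1, F is 0.
(iii) fails at (0,1,0): the formula yields 1, F is 0.
(iv) fails at (0,0,1): the formula yields 0, F is 1.
(v) fails at (0,0,0): the formula yields 1, F is 0.
That leaves (ii). Evaluating it on every row reproduces the table of F exactly.

ii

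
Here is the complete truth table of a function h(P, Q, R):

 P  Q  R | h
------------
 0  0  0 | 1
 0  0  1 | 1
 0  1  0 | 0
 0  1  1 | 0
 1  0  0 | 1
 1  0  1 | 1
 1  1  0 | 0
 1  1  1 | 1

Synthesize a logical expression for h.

h(P, Q, R) = ((((P' · Q) · R') + ((P' · Q) · R)) + ((P · Q) · R'))'

There are just 3 zero rows: (0,1,0), (0,1,1), (1,1,0). Their minterms are ¬P·Q·¬R, ¬P·Q·R, P·Q·¬R; the OR of those covers precisely the 0-outputs, and negating it yields h.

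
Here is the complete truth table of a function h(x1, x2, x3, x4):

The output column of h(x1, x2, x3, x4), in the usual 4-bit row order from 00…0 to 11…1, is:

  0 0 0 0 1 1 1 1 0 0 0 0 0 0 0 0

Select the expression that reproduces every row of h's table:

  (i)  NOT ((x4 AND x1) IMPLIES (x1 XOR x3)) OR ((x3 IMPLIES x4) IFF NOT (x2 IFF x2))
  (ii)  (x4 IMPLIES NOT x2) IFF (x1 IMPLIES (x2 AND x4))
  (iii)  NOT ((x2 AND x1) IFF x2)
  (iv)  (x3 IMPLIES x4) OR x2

iii

(i) disagrees with h on (0,0,1,0) (formula → 1, table → 0); rule it out.
(ii) disagrees with h on (0,0,0,0) (formula → 1, table → 0); rule it out.
(iv) disagrees with h on (0,0,0,0) (formula → 1, table → 0); rule it out.
Only (iii) survives; checking it on all 16 rows confirms it matches h.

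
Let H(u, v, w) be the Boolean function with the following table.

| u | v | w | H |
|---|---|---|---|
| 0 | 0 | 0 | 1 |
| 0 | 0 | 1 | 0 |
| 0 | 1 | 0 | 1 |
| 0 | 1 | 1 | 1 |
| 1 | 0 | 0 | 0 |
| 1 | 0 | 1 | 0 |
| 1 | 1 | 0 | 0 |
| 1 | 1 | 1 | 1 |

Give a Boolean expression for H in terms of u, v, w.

H(u, v, w) = ((((u' · v') · w') + ((u' · v) · w')) + ((u' · v) · w)) + ((u · v) · w)

Collect the rows where H=1 — (0,0,0), (0,1,0), (0,1,1), (1,1,1) — and write one minterm per row: ¬u·¬v·¬w, ¬u·v·¬w, ¬u·v·w, u·v·w. Their union (logical OR) reproduces the table exactly.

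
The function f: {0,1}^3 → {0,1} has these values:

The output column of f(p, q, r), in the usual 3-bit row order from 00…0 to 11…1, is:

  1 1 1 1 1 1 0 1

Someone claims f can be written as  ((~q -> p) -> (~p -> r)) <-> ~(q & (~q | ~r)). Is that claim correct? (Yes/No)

Yes

Test each input against both f and the formula:
  p=0, q=0, r=0: formula gives 1, f = 1 ✓
  p=0, q=0, r=1: formula gives 1, f = 1 ✓
  p=0, q=1, r=0: formula gives 1, f = 1 ✓
  p=0, q=1, r=1: formula gives 1, f = 1 ✓
  p=1, q=0, r=0: formula gives 1, f = 1 ✓
  … (the remaining 3 rows also agree.)
Every row agrees, so the formula is equivalent.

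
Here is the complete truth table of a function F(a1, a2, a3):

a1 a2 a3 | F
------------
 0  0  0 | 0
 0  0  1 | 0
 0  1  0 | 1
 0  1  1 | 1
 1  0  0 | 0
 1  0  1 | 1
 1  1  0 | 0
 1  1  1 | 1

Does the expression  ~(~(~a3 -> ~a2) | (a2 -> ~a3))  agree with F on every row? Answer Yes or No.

No

Test each input against both F and the formula:
  a1=0, a2=0, a3=0: formula gives 0, F = 0 ✓
  a1=0, a2=0, a3=1: formula gives 0, F = 0 ✓
  a1=0, a2=1, a3=0: formula gives 0, but F = 1 ✗
A single disagreement suffices: at (0,1,0) they differ, so the formula does not compute F.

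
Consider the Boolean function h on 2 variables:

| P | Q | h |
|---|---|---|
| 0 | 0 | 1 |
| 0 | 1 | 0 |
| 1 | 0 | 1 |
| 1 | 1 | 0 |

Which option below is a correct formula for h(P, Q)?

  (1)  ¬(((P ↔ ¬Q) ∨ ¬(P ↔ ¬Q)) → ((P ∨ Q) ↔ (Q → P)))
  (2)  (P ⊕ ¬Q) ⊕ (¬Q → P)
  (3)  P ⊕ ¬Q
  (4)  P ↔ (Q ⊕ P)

4

(1): at (0,1) it gives 1, but h = 0 — eliminated.
(2): at (0,1) it gives 1, but h = 0 — eliminated.
(3): at (1,0) it gives 0, but h = 1 — eliminated.
(4) is the remaining candidate, and it agrees with h on all 4 inputs.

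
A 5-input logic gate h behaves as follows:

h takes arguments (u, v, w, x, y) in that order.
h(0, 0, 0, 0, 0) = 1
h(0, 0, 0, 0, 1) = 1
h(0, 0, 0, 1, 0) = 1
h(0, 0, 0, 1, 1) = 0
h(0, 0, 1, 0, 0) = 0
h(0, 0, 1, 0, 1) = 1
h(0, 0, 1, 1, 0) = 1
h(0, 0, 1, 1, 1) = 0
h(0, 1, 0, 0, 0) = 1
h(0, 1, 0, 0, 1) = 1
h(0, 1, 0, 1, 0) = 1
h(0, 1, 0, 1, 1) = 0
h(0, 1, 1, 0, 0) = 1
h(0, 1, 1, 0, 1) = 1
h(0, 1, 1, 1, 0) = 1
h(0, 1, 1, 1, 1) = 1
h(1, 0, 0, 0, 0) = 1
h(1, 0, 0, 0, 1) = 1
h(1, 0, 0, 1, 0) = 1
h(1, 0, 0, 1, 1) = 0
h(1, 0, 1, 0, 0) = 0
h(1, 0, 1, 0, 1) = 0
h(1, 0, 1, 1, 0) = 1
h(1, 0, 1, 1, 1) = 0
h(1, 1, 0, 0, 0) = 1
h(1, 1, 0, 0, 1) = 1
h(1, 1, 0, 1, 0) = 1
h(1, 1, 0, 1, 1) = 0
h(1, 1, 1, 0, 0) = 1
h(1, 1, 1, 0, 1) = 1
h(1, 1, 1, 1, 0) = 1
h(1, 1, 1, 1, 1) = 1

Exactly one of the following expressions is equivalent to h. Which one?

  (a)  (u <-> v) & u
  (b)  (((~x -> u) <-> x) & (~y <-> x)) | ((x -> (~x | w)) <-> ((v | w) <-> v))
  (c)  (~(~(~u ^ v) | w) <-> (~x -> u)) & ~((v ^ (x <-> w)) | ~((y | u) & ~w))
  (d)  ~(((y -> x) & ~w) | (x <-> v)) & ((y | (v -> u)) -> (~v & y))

(a): at (0,0,0,0,0) it gives 0, but h = 1 — eliminated.
(c): at (0,0,0,0,0) it gives 0, but h = 1 — eliminated.
(d): at (0,0,0,0,0) it gives 0, but h = 1 — eliminated.
That leaves (b). Evaluating it on every row reproduces the table of h exactly.

b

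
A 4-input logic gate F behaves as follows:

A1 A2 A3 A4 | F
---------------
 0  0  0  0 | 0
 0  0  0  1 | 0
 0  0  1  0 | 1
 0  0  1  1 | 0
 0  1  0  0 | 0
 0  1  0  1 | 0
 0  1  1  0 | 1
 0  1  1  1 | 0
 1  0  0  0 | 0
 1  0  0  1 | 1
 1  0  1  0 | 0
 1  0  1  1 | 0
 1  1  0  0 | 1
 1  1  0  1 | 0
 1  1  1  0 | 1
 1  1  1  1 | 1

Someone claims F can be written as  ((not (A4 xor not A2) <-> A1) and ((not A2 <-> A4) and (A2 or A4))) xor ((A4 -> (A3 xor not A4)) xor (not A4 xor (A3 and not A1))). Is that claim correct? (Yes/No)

Test each input against both F and the formula:
  A1=0, A2=0, A3=0, A4=0: formula gives 0, F = 0 ✓
  A1=0, A2=0, A3=0, A4=1: formula gives 0, F = 0 ✓
  A1=0, A2=0, A3=1, A4=0: formula gives 1, F = 1 ✓
  A1=0, A2=0, A3=1, A4=1: formula gives 0, F = 0 ✓
  … (the remaining 12 rows also agree.)
All 16 rows match — the expression computes F exactly.

Yes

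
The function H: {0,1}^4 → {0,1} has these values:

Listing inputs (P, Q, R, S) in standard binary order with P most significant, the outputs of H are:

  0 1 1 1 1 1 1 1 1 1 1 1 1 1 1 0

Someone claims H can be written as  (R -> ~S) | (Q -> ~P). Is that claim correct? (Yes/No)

Evaluate (R -> ~S) | (Q -> ~P) on each row and compare to H:
  P=0, Q=0, R=0, S=0: formula gives 1, but H = 0 ✗
A single disagreement suffices: at (0,0,0,0) they differ, so the formula does not compute H.

No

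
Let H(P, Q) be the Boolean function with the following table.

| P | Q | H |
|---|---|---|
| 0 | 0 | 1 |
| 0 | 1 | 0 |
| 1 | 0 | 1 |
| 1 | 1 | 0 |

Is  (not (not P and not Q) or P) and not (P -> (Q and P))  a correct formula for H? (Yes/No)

Check the formula against H row by row:
  P=0, Q=0: formula gives 0, but H = 1 ✗
Since they disagree at (0,0), the expression is not a correct formula for H.

No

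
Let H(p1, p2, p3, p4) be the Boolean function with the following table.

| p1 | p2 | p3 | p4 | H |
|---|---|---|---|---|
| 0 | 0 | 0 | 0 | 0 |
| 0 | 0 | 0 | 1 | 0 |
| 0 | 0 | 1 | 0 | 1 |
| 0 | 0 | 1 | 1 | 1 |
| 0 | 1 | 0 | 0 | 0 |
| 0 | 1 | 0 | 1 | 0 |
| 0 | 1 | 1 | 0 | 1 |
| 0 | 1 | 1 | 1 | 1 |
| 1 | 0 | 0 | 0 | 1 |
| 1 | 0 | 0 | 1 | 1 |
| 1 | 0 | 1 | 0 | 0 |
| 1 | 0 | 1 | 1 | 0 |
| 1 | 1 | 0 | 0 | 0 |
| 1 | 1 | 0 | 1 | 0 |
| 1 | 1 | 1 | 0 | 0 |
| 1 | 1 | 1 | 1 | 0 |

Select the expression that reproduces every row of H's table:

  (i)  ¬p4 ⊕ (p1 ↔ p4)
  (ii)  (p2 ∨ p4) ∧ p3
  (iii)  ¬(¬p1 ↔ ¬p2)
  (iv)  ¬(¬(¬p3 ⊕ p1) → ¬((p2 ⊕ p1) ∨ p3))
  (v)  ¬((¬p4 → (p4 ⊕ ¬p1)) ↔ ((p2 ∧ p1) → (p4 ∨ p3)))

(i): at (0,0,1,0) it gives 0, but H = 1 — eliminated.
(ii): at (0,0,1,0) it gives 0, but H = 1 — eliminated.
(iii): at (0,0,1,0) it gives 0, but H = 1 — eliminated.
(v): at (0,0,1,0) it gives 0, but H = 1 — eliminated.
Only (iv) survives; checking it on all 16 rows confirms it matches H.

iv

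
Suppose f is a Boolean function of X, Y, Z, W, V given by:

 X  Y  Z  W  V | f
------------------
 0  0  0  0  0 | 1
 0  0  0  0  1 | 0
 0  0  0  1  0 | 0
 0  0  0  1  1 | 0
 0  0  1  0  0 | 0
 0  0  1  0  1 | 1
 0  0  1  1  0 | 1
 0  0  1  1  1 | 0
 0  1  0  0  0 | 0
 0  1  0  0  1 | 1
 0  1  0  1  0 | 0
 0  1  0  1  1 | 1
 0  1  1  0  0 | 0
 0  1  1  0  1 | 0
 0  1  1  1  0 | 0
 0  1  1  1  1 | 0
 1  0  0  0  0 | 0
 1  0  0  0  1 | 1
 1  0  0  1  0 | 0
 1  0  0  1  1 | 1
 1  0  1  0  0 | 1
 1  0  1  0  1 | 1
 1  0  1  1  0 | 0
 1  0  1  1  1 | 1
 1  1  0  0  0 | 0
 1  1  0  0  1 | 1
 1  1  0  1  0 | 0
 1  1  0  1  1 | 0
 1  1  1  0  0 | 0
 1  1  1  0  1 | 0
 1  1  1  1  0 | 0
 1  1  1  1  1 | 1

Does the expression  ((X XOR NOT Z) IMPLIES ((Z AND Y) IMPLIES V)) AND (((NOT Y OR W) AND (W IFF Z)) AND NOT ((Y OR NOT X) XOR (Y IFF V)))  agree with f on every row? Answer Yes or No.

Test each input against both f and the formula:
  X=0, Y=0, Z=0, W=0, V=0: formula gives 1, f = 1 ✓
  X=0, Y=0, Z=0, W=0, V=1: formula gives 0, f = 0 ✓
  X=0, Y=0, Z=0, W=1, V=0: formula gives 0, f = 0 ✓
  X=0, Y=0, Z=0, W=1, V=1: formula gives 0, f = 0 ✓
  …
  X=0, Y=0, Z=1, W=0, V=1: formula gives 0, but f = 1 ✗
Since they disagree at (0,0,1,0,1), the expression is not a correct formula for f.

No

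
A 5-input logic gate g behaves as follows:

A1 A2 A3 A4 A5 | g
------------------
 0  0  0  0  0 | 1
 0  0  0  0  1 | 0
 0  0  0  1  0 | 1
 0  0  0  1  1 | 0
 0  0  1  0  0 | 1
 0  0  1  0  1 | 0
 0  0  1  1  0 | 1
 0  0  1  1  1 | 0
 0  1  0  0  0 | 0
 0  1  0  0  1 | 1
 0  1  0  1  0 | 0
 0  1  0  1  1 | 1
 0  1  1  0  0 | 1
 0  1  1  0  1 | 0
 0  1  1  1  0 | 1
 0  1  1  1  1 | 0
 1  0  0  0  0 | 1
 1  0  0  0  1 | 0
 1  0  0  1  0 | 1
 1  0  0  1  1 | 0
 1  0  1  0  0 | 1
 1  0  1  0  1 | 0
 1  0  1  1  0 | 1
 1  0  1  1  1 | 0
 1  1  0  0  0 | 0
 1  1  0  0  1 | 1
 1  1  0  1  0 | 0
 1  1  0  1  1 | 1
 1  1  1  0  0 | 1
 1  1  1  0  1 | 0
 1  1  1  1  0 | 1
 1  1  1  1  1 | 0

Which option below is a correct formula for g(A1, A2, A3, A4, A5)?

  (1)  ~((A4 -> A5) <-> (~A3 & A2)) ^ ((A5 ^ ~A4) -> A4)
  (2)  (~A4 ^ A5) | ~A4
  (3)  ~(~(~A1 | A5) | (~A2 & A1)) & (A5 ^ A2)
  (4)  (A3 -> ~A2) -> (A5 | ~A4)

(2) fails at (0,0,0,0,1): the formula yields 1, g is 0.
(3) fails at (0,0,0,0,0): the formula yields 0, g is 1.
(4) fails at (0,0,0,0,1): the formula yields 1, g is 0.
(1) is the remaining candidate, and it agrees with g on all 32 inputs.

1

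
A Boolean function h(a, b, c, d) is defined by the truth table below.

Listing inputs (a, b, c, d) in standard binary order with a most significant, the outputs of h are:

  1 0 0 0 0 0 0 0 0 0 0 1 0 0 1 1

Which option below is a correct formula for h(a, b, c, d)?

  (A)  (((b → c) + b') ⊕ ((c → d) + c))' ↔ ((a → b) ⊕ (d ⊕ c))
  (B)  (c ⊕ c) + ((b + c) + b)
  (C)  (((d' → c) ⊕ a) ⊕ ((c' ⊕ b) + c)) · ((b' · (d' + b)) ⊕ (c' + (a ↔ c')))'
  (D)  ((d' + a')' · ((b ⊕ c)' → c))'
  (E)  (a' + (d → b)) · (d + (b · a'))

(A): at (0,0,1,1) it gives 1, but h = 0 — eliminated.
(B): at (0,0,0,0) it gives 0, but h = 1 — eliminated.
(D): at (0,0,0,1) it gives 1, but h = 0 — eliminated.
(E): at (0,0,0,0) it gives 0, but h = 1 — eliminated.
(C) is the remaining candidate, and it agrees with h on all 16 inputs.

C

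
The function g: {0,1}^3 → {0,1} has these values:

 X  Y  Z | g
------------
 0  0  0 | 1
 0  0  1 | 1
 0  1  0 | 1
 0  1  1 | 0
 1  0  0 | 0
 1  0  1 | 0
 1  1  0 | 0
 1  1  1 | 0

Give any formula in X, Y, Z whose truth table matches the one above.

The 1-rows are (0,0,0), (0,0,1), (0,1,0). Each contributes one minterm — ¬X·¬Y·¬Z; ¬X·¬Y·Z; ¬X·Y·¬Z — and their disjunction is a sum-of-products form of g.

g(X, Y, Z) = (((not X and not Y) and not Z) or ((not X and not Y) and Z)) or ((not X and Y) and not Z)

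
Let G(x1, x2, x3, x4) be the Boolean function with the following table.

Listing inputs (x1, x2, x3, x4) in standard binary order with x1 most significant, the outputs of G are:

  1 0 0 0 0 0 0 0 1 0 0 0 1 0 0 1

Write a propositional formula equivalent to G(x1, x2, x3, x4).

G(x1, x2, x3, x4) = (((((not x1 and not x2) and not x3) and not x4) or (((x1 and not x2) and not x3) and not x4)) or (((x1 and x2) and not x3) and not x4)) or (((x1 and x2) and x3) and x4)

G=1 on 4 inputs: (0,0,0,0), (1,0,0,0), (1,1,0,0), (1,1,1,1). Reading each as a conjunction of literals (¬x1·¬x2·¬x3·¬x4, x1·¬x2·¬x3·¬x4, x1·x2·¬x3·¬x4, x1·x2·x3·x4) and taking the OR gives the canonical DNF.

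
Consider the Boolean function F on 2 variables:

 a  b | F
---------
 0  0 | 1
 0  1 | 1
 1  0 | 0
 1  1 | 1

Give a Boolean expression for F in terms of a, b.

F is 0 on exactly one input, (1,0), whose minterm is a·¬b. So F is the negation of that single conjunction.

F(a, b) = not (a and not b)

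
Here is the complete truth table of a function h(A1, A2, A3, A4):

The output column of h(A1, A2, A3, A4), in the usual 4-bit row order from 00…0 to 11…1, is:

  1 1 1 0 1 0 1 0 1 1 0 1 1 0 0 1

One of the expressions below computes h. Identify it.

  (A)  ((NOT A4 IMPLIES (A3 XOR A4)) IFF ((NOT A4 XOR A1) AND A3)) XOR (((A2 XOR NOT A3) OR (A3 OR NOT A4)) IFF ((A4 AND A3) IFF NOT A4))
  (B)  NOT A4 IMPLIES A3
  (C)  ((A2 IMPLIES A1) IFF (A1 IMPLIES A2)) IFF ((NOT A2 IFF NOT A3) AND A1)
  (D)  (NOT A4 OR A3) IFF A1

(B): at (0,0,0,0) it gives 0, but h = 1 — eliminated.
(C): at (0,0,0,0) it gives 0, but h = 1 — eliminated.
(D): at (0,0,0,0) it gives 0, but h = 1 — eliminated.
(A) is the remaining candidate, and it agrees with h on all 16 inputs.

A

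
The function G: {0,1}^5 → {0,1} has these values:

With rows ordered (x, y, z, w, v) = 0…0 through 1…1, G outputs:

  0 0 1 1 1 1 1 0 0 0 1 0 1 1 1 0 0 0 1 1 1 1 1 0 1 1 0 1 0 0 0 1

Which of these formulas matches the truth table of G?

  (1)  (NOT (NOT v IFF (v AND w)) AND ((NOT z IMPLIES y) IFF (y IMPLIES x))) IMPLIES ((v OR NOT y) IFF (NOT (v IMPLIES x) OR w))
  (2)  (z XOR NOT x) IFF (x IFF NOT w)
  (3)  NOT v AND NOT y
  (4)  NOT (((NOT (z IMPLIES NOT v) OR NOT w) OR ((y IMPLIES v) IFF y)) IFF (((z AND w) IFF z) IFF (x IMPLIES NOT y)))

4

(1) fails at (0,0,0,0,0): the formula yields 1, G is 0.
(2) fails at (0,0,1,1,0): the formula yields 0, G is 1.
(3) fails at (0,0,0,0,0): the formula yields 1, G is 0.
Only (4) survives; checking it on all 32 rows confirms it matches G.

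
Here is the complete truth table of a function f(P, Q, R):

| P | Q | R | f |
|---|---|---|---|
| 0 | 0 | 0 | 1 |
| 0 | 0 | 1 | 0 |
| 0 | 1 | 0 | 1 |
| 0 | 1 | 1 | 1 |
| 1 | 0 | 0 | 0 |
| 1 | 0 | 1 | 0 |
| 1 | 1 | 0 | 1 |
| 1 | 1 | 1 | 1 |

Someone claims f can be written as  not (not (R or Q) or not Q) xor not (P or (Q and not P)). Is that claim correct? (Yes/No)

No

Check the formula against f row by row:
  P=0, Q=0, R=0: formula gives 1, f = 1 ✓
  P=0, Q=0, R=1: formula gives 1, but f = 0 ✗
A single disagreement suffices: at (0,0,1) they differ, so the formula does not compute f.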